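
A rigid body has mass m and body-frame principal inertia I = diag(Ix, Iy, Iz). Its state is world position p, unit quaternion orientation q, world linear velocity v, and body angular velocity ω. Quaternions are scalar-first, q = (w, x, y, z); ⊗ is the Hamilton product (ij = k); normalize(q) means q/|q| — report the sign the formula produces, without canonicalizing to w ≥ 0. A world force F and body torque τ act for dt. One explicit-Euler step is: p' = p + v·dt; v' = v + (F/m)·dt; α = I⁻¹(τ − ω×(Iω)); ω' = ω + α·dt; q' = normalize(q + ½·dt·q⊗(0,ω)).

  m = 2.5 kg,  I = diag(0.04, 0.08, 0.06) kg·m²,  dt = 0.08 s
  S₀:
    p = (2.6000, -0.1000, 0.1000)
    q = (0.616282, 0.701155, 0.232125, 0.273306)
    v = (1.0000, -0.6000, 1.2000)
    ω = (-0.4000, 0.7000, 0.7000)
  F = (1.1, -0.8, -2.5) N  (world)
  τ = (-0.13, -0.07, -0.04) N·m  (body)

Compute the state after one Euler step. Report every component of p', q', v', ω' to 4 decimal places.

α = I⁻¹(τ − ω×Iω) = (-3.0050, -0.9450, -0.4800)
ω' = ω + α·dt = (-0.6404, 0.6244, 0.6616)
2q̇ = q⊗(0,ω) = (-0.0733397, -0.2753395, -0.1687335, 1.0150559)
q + ½dt·q⊗(0,ω), renormalized = (0.6128, 0.6895, 0.2252, 0.3136)
linear accel F/m = (0.4400, -0.3200, -1.0000)
new position p' = (2.6800, -0.1480, 0.1960)
v + (F/m)dt = (1.0352, -0.6256, 1.1200)

p' = (2.6800, -0.1480, 0.1960)
q' = (0.6128, 0.6895, 0.2252, 0.3136)
v' = (1.0352, -0.6256, 1.1200)
ω' = (-0.6404, 0.6244, 0.6616)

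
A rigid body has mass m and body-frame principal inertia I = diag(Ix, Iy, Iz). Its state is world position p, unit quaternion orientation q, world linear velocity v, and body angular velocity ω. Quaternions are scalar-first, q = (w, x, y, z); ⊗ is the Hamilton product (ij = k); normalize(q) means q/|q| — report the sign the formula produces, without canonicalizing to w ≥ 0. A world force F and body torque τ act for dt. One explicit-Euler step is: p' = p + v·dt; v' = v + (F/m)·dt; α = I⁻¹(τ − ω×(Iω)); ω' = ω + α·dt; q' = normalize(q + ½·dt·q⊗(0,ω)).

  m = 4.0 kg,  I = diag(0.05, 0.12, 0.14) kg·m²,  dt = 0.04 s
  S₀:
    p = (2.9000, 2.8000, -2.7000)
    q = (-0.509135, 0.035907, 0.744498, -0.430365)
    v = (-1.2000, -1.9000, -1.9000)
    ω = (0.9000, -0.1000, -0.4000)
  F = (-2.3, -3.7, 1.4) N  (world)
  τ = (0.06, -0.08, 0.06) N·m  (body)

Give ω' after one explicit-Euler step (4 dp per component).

(τ − ω×Iω)/I = (1.1840, -0.9367, 0.4736)
ω' = ω + α·dt = (0.9474, -0.1375, -0.3811)

ω' = (0.9474, -0.1375, -0.3811)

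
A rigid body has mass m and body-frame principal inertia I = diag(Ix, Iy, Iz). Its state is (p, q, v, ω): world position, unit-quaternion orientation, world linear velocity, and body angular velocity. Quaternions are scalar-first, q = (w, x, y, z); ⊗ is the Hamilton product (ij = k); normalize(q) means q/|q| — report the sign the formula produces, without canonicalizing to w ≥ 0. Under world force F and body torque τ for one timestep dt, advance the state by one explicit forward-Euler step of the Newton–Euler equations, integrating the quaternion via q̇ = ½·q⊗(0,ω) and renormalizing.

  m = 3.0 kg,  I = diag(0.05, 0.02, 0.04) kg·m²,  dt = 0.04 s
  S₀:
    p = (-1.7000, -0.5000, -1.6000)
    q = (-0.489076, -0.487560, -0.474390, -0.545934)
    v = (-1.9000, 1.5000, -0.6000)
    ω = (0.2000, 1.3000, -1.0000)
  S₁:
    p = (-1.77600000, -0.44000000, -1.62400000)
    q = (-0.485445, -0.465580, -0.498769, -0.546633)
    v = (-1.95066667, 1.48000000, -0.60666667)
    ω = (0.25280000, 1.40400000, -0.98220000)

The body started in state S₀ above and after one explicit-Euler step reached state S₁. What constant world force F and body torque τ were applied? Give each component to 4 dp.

F = (-3.8000, -1.5000, -0.5000)
τ = (0.0400, 0.0500, 0.0100)

v₁ − v₀ = (-0.05066667, -0.02000000, -0.00666667)
F = m·Δv/dt = (-3.8000, -1.5000, -0.5000)
rate change Δω = (0.05280000, 0.10400000, 0.01780000)
τ = I·(Δω/dt) + ω₀×(Iω₀) = (0.0400, 0.0500, 0.0100)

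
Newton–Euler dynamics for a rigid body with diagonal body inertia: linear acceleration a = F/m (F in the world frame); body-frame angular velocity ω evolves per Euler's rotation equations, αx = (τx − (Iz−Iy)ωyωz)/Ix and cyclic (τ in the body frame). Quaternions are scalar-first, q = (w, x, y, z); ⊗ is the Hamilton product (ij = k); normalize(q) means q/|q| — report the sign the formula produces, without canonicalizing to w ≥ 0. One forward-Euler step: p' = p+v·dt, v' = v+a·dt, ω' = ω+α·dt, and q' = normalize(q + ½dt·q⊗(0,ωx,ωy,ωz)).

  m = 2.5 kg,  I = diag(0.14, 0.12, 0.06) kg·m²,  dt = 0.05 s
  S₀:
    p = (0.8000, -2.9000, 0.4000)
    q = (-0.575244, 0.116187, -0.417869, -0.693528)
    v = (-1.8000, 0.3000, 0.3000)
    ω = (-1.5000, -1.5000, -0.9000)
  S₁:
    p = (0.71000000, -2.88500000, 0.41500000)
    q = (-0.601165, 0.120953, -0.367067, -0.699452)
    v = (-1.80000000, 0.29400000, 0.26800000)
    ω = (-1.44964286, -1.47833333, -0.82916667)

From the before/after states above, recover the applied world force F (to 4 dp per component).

velocity change Δv = (0.00000000, -0.00600000, -0.03200000)
m·(v₁−v₀)/dt = (0.0000, -0.3000, -1.6000)

F = (0.0000, -0.3000, -1.6000)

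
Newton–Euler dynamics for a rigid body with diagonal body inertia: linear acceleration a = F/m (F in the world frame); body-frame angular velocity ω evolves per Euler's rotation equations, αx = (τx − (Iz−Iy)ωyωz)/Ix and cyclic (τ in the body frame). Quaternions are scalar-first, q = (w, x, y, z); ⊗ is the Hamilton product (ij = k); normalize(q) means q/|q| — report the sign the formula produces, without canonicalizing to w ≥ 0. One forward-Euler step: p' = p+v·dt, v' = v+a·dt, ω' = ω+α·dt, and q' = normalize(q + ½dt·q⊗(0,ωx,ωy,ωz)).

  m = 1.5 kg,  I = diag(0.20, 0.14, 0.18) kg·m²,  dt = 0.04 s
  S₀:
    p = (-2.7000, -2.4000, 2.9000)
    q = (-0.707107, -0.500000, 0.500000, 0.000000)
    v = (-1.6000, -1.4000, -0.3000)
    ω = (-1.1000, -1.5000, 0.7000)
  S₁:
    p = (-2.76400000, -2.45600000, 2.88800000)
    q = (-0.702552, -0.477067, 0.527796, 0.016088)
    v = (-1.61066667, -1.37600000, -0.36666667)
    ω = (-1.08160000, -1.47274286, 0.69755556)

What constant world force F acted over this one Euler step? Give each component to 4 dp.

velocity change Δv = (-0.01066667, 0.02400000, -0.06666667)
applied force F = (-0.4000, 0.9000, -2.5000)

F = (-0.4000, 0.9000, -2.5000)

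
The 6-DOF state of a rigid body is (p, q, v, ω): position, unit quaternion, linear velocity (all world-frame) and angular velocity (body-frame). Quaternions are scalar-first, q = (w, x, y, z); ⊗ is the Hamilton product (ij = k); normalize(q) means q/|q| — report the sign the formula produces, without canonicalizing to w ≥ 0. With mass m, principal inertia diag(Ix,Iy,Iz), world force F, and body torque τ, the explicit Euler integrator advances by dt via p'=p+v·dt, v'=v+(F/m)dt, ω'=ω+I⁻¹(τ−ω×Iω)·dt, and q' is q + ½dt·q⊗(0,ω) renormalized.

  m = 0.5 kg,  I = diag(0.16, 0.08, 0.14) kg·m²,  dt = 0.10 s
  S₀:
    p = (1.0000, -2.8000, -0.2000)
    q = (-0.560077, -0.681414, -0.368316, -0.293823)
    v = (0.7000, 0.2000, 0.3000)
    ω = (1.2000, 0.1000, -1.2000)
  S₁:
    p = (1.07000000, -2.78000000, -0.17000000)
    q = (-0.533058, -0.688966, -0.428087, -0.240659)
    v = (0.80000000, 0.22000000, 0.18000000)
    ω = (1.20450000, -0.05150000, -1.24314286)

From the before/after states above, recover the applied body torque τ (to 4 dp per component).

rate change Δω = (0.00450000, -0.15150000, -0.04314286)
gyro term ω₀×Iω₀ = (-0.0072, -0.0288, -0.0096)
I·α + gyro = (0.0000, -0.1500, -0.0700)

τ = (0.0000, -0.1500, -0.0700)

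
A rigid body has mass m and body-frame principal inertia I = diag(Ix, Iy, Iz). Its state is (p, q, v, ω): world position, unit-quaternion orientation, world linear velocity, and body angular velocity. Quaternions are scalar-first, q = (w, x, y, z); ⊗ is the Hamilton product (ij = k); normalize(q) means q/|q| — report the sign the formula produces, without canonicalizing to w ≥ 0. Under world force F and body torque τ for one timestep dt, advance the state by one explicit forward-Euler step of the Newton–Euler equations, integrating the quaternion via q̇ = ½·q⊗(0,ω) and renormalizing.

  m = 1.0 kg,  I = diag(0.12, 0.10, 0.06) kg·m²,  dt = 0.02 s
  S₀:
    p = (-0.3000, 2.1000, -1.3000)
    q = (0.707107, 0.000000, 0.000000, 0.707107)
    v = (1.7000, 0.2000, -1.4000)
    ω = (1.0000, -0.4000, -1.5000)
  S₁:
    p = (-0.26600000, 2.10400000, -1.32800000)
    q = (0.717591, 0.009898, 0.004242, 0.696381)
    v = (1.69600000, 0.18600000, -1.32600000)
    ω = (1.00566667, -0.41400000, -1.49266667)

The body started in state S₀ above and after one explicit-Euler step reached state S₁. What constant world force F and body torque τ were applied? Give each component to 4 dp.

velocity change Δv = (-0.00400000, -0.01400000, 0.07400000)
F = m·Δv/dt = (-0.2000, -0.7000, 3.7000)
ω₁ − ω₀ = (0.00566667, -0.01400000, 0.00733333)
gyro term ω₀×Iω₀ = (-0.0240, -0.0900, 0.0080)
τ = I·(Δω/dt) + ω₀×(Iω₀) = (0.0100, -0.1600, 0.0300)

F = (-0.2000, -0.7000, 3.7000)
τ = (0.0100, -0.1600, 0.0300)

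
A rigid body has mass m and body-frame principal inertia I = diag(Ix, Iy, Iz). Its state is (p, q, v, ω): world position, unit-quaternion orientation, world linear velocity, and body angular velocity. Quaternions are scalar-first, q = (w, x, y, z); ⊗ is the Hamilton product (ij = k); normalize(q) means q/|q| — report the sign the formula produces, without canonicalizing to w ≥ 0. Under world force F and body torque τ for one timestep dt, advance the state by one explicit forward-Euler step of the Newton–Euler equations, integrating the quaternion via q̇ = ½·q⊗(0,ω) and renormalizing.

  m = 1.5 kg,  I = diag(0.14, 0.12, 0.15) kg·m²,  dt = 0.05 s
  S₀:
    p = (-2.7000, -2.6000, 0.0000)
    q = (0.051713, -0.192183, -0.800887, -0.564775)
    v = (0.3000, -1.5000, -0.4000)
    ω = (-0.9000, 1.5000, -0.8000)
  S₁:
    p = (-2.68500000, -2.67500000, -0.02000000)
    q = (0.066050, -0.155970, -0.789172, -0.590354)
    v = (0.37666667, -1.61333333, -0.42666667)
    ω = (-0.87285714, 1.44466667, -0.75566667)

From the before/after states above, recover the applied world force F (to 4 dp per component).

Δv = v₁−v₀ = (0.07666667, -0.11333333, -0.02666667)
F = m·Δv/dt = (2.3000, -3.4000, -0.8000)

F = (2.3000, -3.4000, -0.8000)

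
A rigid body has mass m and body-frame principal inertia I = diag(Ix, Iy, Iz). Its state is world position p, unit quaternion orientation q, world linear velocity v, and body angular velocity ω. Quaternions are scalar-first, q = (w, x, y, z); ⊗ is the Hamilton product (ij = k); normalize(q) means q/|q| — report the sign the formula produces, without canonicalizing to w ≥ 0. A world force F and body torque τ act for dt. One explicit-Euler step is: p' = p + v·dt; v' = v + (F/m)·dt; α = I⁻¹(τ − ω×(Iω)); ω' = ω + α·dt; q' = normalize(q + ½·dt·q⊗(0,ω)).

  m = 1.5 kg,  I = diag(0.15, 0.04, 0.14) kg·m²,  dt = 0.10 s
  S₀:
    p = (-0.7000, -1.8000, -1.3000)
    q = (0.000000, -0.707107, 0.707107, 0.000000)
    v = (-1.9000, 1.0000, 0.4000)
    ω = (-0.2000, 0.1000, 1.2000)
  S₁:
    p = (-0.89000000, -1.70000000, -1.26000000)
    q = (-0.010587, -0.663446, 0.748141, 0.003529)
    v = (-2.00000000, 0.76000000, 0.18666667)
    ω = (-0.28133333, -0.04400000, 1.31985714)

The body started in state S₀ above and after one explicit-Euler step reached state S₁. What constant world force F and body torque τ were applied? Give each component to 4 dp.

rate change Δω = (-0.08133333, -0.14400000, 0.11985714)
applied torque τ = (-0.1100, -0.0600, 0.1700)
velocity change Δv = (-0.10000000, -0.24000000, -0.21333333)
applied force F = (-1.5000, -3.6000, -3.2000)

F = (-1.5000, -3.6000, -3.2000)
τ = (-0.1100, -0.0600, 0.1700)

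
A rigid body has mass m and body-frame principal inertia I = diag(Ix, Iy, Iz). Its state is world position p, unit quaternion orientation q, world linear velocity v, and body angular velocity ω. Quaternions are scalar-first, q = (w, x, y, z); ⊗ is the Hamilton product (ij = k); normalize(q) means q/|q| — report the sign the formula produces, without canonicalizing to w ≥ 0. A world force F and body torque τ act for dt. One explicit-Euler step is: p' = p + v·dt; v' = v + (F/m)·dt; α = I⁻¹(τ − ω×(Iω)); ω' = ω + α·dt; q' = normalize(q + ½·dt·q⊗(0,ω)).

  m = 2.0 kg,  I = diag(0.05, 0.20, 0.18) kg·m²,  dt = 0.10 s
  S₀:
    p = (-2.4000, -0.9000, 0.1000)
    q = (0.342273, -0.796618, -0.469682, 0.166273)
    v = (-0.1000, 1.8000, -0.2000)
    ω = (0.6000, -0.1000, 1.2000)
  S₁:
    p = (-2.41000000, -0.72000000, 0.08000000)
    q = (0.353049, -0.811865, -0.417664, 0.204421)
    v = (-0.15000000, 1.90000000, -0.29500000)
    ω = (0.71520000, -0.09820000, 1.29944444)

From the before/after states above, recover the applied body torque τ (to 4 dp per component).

rate change Δω = (0.11520000, 0.00180000, 0.09944444)
applied torque τ = (0.0600, -0.0900, 0.1700)

τ = (0.0600, -0.0900, 0.1700)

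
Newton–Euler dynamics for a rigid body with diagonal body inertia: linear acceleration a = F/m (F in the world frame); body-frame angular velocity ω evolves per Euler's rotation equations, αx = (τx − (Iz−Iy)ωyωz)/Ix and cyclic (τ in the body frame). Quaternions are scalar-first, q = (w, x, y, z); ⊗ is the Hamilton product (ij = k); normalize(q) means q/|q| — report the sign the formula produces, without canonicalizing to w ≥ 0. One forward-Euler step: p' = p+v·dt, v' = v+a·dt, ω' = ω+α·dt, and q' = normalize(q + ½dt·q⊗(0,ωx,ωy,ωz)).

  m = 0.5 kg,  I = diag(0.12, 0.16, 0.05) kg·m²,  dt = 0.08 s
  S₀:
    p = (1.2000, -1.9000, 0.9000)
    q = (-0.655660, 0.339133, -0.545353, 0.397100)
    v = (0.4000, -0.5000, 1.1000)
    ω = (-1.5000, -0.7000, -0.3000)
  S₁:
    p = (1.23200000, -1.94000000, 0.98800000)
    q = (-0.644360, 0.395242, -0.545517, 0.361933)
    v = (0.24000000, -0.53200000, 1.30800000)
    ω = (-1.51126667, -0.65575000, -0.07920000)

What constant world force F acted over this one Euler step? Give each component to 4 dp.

v₁ − v₀ = (-0.16000000, -0.03200000, 0.20800000)
applied force F = (-1.0000, -0.2000, 1.3000)

F = (-1.0000, -0.2000, 1.3000)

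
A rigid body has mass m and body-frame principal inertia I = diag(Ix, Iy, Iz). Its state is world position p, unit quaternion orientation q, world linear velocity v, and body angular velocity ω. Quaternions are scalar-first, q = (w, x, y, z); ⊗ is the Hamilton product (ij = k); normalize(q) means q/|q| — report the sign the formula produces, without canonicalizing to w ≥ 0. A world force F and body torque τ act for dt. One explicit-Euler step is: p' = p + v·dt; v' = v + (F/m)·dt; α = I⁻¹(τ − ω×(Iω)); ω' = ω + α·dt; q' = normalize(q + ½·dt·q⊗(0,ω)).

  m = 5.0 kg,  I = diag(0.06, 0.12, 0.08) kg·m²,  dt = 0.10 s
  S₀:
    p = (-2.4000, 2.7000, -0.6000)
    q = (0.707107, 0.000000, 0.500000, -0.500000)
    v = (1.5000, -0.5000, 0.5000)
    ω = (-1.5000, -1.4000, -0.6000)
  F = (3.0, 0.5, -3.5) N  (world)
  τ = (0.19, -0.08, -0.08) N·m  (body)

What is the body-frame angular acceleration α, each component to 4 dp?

α = (3.7267, -0.5167, -2.5750)

ω×(Iω) gyroscopic = (-0.0336, -0.0180, 0.1260)
α = I⁻¹(τ − ω×Iω) = (3.7267, -0.5167, -2.5750)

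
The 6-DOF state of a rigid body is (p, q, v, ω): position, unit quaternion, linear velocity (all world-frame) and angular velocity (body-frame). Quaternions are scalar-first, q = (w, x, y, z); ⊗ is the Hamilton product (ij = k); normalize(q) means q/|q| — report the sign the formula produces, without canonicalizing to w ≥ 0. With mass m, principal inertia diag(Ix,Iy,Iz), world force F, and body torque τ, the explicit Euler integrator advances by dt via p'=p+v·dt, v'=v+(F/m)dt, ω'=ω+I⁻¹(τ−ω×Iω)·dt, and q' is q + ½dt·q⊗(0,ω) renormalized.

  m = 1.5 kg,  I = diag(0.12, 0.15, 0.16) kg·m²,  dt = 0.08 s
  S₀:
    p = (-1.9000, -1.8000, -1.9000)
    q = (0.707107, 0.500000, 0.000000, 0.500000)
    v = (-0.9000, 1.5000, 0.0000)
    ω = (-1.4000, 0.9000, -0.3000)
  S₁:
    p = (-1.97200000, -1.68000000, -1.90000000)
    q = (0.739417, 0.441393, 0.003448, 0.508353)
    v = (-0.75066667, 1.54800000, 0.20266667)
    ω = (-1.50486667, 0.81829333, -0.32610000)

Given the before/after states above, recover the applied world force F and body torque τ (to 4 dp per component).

F = (2.8000, 0.9000, 3.8000)
τ = (-0.1600, -0.1700, -0.0900)

v₁ − v₀ = (0.14933333, 0.04800000, 0.20266667)
F = m·Δv/dt = (2.8000, 0.9000, 3.8000)
rate change Δω = (-0.10486667, -0.08170667, -0.02610000)
gyro term ω₀×Iω₀ = (-0.0027, -0.0168, -0.0378)
applied torque τ = (-0.1600, -0.1700, -0.0900)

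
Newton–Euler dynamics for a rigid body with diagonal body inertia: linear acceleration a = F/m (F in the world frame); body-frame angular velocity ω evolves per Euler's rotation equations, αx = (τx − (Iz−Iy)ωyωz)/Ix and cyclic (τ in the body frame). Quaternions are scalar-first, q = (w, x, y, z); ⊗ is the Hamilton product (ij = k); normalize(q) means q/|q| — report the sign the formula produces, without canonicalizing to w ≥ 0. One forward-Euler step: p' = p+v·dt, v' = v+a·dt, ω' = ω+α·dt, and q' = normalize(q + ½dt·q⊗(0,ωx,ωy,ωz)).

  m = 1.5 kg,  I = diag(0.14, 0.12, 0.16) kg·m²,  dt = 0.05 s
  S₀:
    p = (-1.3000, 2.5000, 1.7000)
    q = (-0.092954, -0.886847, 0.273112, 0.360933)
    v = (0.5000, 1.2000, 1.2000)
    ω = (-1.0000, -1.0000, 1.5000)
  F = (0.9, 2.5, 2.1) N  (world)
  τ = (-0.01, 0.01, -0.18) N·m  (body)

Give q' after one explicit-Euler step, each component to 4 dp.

q' = (-0.1217, -0.8641, 0.2993, 0.3859)

q⊗(0,ω) = (-1.1551345, 0.8635550, 1.0622915, 1.0205280)
q + ½dt·q⊗(0,ω), renormalized = (-0.1217, -0.8641, 0.2993, 0.3859)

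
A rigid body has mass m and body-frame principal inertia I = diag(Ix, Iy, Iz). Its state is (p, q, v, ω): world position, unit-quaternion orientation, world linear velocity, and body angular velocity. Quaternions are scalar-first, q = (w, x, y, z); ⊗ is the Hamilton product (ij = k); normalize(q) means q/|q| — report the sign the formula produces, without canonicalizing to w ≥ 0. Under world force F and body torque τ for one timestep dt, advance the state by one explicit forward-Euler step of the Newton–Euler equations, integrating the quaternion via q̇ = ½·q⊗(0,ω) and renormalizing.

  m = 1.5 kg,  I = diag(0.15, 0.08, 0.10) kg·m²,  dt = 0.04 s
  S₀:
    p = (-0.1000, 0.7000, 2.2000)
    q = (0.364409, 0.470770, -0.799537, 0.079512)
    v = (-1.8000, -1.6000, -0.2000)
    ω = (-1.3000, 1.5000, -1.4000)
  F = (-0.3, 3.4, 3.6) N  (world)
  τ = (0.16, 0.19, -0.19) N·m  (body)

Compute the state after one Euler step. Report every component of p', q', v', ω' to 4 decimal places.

p' = (-0.1720, 0.6360, 2.1920)
q' = (0.4024, 0.4807, -0.7766, 0.0626)
v' = (-1.8080, -1.5093, -0.1040)
ω' = (-1.2461, 1.5495, -1.5306)

linear accel F/m = (-0.2000, 2.2667, 2.4000)
p' = p + v·dt = (-0.1720, 0.6360, 2.1920)
v + (F/m)dt = (-1.8080, -1.5093, -0.1040)
ω×(Iω) gyroscopic = (-0.0420, 0.0910, 0.1365)
angular accel α = (1.3467, 1.2375, -3.2650)
new body rate ω' = (-1.2461, 1.5495, -1.5306)
Hamilton product q⊗(0,ω) = (1.9226233, 0.5263521, 1.1023259, -0.8434157)
q' = normalize(q + ½dt·q⊗(0,ω)) = (0.4024, 0.4807, -0.7766, 0.0626)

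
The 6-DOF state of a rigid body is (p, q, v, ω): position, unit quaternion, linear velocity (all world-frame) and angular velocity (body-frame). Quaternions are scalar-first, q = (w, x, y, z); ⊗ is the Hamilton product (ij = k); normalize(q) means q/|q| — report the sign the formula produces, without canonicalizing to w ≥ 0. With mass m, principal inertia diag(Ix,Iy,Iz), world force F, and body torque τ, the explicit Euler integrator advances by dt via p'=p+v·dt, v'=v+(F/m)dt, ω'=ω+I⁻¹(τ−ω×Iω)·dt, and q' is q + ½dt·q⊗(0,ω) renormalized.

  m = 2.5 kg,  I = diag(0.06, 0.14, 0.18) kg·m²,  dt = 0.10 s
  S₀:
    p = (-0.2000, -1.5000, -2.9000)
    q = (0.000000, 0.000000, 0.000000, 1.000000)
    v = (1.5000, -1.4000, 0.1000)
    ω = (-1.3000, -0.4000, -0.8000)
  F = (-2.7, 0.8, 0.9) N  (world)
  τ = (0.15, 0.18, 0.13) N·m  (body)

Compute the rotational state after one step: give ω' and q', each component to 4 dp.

gyro term ω×Iω = (0.0128, -0.1248, 0.0416)
(τ − ω×Iω)/I = (2.2867, 2.1771, 0.4911)
ω + α·dt = (-1.0713, -0.1823, -0.7509)
q⊗(0,ω) = (0.8000000, 0.4000000, -1.3000000, 0.0000000)
q' = normalize(q + ½dt·q⊗(0,ω)) = (0.0399, 0.0199, -0.0648, 0.9969)

ω' = (-1.0713, -0.1823, -0.7509)
q' = (0.0399, 0.0199, -0.0648, 0.9969)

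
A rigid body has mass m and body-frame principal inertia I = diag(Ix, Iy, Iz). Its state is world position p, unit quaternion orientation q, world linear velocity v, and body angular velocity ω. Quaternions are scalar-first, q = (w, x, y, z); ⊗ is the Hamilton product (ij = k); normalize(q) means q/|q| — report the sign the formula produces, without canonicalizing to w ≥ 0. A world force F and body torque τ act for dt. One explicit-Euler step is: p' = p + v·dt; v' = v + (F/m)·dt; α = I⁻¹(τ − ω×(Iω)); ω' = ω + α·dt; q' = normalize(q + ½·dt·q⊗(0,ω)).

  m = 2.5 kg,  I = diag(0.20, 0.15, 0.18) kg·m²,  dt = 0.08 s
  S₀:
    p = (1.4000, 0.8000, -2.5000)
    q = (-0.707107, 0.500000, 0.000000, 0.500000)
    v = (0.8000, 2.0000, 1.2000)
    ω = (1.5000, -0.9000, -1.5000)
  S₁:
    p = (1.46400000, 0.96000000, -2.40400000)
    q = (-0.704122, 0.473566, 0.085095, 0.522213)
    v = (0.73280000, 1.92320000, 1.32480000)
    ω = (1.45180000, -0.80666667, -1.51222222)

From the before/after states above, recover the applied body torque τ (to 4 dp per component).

Δω = ω₁−ω₀ = (-0.04820000, 0.09333333, -0.01222222)
applied torque τ = (-0.0800, 0.1300, 0.0400)

τ = (-0.0800, 0.1300, 0.0400)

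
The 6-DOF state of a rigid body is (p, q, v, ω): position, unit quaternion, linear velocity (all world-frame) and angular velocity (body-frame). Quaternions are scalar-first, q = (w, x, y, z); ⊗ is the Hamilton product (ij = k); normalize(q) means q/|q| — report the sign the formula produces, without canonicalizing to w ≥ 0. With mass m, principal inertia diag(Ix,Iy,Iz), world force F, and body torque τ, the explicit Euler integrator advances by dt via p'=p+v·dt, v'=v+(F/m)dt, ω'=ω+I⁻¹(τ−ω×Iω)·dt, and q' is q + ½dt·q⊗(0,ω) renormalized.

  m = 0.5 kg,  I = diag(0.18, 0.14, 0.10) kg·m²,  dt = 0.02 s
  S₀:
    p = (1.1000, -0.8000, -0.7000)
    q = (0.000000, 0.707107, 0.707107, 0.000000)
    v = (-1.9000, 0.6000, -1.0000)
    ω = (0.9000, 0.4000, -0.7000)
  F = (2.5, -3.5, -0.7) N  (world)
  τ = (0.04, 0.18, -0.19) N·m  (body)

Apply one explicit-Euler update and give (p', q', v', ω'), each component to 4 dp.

p' = (1.0620, -0.7880, -0.7200)
q' = (-0.0092, 0.7021, 0.7120, -0.0035)
v' = (-1.8000, 0.4600, -1.0280)
ω' = (0.9032, 0.4329, -0.7351)

precession coupling ω×(Iω) = (0.0112, -0.0504, -0.0144)
(τ − ω×Iω)/I = (0.1600, 1.6457, -1.7560)
new body rate ω' = (0.9032, 0.4329, -0.7351)
Hamilton product q⊗(0,ω) = (-0.9192391, -0.4949749, 0.4949749, -0.3535535)
updated quaternion q' = (-0.0092, 0.7021, 0.7120, -0.0035)
a = F/m = (5.0000, -7.0000, -1.4000)
p' = p + v·dt = (1.0620, -0.7880, -0.7200)
new velocity v' = (-1.8000, 0.4600, -1.0280)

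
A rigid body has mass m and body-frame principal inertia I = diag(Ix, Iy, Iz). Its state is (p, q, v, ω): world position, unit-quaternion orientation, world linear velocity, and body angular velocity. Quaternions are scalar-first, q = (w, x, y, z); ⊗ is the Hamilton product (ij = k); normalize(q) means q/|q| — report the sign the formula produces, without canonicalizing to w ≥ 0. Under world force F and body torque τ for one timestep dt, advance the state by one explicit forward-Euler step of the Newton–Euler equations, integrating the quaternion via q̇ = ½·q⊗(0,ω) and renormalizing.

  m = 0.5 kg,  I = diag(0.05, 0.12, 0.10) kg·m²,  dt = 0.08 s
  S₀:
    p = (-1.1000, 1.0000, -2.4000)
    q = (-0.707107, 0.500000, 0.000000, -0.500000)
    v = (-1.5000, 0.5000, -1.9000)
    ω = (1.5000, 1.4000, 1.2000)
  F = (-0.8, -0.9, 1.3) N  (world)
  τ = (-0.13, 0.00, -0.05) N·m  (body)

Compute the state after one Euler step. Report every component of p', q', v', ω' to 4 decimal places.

a = (-1.6000, -1.8000, 2.6000)
new position p' = (-1.2200, 1.0400, -2.5520)
v' = v + a·dt = (-1.6280, 0.3560, -1.6920)
precession coupling ω×(Iω) = (-0.0336, -0.0900, 0.1470)
α = I⁻¹(τ − ω×Iω) = (-1.9280, 0.7500, -1.9700)
ω + α·dt = (1.3458, 1.4600, 1.0424)
Hamilton product q⊗(0,ω) = (-0.1500000, -0.3606605, -2.3399498, -0.1485284)
q + ½dt·q⊗(0,ω), renormalized = (-0.7099, 0.4834, -0.0932, -0.5037)

p' = (-1.2200, 1.0400, -2.5520)
q' = (-0.7099, 0.4834, -0.0932, -0.5037)
v' = (-1.6280, 0.3560, -1.6920)
ω' = (1.3458, 1.4600, 1.0424)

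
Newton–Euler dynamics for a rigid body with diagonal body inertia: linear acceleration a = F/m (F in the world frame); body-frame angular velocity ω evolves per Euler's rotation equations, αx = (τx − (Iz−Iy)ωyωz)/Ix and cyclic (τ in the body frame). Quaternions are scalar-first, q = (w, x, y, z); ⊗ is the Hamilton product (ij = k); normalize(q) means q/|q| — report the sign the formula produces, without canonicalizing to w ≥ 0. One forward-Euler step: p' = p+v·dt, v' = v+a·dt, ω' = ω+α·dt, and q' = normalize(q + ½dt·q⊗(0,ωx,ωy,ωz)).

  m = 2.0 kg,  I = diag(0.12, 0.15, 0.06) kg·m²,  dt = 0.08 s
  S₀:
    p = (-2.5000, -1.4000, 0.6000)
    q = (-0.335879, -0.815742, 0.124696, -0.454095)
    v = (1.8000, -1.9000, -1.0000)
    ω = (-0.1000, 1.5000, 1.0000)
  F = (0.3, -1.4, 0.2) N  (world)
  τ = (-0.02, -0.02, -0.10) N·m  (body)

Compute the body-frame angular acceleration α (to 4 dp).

gyro term ω×Iω = (-0.1350, -0.0060, -0.0045)
(τ − ω×Iω)/I = (0.9583, -0.0933, -1.5917)

α = (0.9583, -0.0933, -1.5917)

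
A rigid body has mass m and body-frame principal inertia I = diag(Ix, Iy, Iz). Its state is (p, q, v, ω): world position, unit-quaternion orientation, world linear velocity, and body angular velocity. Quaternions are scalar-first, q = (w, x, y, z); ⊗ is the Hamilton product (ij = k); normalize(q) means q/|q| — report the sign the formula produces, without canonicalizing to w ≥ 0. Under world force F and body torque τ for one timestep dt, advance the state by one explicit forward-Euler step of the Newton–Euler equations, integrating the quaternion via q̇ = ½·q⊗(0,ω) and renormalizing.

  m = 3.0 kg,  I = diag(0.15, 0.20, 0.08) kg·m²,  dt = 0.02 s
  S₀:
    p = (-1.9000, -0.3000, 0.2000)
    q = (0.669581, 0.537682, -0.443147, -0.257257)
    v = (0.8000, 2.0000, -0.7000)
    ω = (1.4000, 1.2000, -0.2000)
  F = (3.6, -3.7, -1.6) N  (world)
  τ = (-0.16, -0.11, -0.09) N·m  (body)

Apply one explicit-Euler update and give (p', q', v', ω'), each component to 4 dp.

a = (1.2000, -1.2333, -0.5333)
p' = p + v·dt = (-1.8840, -0.2600, 0.1860)
v' = v + a·dt = (0.8240, 1.9753, -0.7107)
(τ − ω×Iω)/I = (-1.2587, -0.4520, -2.1750)
ω + α·dt = (1.3748, 1.1910, -0.2435)
q⊗(0,ω) = (-0.2724298, 1.3347512, 0.5508738, 1.1317080)
updated quaternion q' = (0.6667, 0.5509, -0.4376, -0.2459)

p' = (-1.8840, -0.2600, 0.1860)
q' = (0.6667, 0.5509, -0.4376, -0.2459)
v' = (0.8240, 1.9753, -0.7107)
ω' = (1.3748, 1.1910, -0.2435)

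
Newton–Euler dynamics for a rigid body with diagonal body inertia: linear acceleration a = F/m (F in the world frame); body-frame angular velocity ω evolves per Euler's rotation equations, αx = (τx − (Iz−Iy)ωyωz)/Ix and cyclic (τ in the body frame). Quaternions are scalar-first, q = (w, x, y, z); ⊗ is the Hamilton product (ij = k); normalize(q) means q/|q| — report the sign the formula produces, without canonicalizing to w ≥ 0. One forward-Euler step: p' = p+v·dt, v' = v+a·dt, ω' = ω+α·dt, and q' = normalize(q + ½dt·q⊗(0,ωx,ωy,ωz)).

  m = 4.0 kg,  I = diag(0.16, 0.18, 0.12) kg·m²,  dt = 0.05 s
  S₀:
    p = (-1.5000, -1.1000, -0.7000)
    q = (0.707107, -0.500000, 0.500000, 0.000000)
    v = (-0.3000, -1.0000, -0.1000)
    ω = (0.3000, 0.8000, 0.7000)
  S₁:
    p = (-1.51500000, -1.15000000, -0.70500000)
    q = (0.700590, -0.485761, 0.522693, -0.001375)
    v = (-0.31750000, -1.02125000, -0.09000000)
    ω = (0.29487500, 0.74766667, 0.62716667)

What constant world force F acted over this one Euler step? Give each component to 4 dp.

Δv = v₁−v₀ = (-0.01750000, -0.02125000, 0.01000000)
F = m·Δv/dt = (-1.4000, -1.7000, 0.8000)

F = (-1.4000, -1.7000, 0.8000)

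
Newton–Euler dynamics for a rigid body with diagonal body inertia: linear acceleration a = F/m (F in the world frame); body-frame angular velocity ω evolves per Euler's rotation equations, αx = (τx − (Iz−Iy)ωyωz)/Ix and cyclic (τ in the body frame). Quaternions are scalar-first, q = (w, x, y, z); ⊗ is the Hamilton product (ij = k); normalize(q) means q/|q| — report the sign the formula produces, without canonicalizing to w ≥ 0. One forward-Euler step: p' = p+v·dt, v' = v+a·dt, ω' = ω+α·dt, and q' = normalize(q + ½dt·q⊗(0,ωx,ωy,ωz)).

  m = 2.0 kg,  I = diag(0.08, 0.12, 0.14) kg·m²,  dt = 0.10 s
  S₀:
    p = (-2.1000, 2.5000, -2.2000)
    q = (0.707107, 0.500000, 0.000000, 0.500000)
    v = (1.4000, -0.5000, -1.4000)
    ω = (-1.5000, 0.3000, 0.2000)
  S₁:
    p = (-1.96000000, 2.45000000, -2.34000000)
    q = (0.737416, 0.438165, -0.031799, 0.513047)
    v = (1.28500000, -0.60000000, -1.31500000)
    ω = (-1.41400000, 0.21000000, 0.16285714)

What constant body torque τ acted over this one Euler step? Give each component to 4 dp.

ω₁ − ω₀ = (0.08600000, -0.09000000, -0.03714286)
gyro term ω₀×Iω₀ = (0.0012, 0.0180, -0.0180)
τ = I·(Δω/dt) + ω₀×(Iω₀) = (0.0700, -0.0900, -0.0700)

τ = (0.0700, -0.0900, -0.0700)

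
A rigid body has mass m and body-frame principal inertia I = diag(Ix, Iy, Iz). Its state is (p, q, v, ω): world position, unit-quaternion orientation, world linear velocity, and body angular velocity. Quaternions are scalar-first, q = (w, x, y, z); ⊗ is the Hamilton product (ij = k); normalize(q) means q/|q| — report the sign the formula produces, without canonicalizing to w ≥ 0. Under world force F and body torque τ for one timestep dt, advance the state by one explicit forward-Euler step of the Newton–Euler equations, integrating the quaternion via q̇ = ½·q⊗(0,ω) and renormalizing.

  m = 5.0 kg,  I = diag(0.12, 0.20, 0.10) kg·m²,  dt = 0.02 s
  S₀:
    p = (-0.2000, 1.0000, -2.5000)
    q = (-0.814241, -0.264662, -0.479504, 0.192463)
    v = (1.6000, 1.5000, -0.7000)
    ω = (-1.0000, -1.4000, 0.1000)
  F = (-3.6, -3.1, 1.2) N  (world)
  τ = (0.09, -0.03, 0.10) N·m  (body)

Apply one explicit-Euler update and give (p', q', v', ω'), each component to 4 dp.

p + v·dt = (-0.1680, 1.0300, -2.5140)
new velocity v' = (1.5856, 1.4876, -0.6952)
ω×(Iω) gyroscopic = (0.0140, -0.0020, 0.1120)
α = I⁻¹(τ − ω×Iω) = (0.6333, -0.1400, -0.1200)
ω + α·dt = (-0.9873, -1.4028, 0.0976)
2q̇ = q⊗(0,ω) = (-0.9552139, 1.0357388, 0.9739406, -0.1904013)
q + ½dt·q⊗(0,ω), renormalized = (-0.8237, -0.2543, -0.4697, 0.1905)

p' = (-0.1680, 1.0300, -2.5140)
q' = (-0.8237, -0.2543, -0.4697, 0.1905)
v' = (1.5856, 1.4876, -0.6952)
ω' = (-0.9873, -1.4028, 0.0976)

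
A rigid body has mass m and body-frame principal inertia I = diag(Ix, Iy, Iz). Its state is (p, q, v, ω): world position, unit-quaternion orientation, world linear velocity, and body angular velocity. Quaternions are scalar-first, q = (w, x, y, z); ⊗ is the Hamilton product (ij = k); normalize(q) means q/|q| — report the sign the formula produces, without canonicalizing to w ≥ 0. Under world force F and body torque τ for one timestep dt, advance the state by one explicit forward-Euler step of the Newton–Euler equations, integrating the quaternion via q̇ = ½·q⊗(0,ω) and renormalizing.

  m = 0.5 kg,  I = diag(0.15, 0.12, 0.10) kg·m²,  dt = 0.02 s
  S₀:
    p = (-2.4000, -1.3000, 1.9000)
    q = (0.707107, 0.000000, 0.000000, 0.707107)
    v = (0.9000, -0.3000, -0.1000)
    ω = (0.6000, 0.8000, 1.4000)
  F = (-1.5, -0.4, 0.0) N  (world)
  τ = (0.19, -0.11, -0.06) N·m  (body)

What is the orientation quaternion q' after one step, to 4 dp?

q' = (0.6971, -0.0014, 0.0099, 0.7169)

2q̇ = q⊗(0,ω) = (-0.9899498, -0.1414214, 0.9899498, 0.9899498)
q' = normalize(q + ½dt·q⊗(0,ω)) = (0.6971, -0.0014, 0.0099, 0.7169)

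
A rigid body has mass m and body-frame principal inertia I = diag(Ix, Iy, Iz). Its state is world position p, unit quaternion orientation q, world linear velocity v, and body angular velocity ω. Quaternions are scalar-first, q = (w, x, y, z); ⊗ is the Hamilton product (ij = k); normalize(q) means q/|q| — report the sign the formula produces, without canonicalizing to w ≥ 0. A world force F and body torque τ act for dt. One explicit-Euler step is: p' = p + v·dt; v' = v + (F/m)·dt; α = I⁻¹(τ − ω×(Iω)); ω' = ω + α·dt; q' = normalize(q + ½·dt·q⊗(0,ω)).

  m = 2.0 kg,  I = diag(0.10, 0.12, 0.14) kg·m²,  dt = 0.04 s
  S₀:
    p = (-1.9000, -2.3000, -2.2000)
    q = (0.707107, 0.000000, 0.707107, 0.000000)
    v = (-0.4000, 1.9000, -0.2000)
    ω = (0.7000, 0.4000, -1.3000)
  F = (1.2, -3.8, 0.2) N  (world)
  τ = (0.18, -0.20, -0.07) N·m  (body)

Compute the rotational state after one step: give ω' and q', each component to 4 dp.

ω×(Iω) gyroscopic = (-0.0104, 0.0364, 0.0056)
(τ − ω×Iω)/I = (1.9040, -1.9700, -0.5400)
ω' = ω + α·dt = (0.7762, 0.3212, -1.3216)
q⊗(0,ω) = (-0.2828428, -0.4242642, 0.2828428, -1.4142140)
q' = normalize(q + ½dt·q⊗(0,ω)) = (0.7011, -0.0085, 0.7124, -0.0283)

ω' = (0.7762, 0.3212, -1.3216)
q' = (0.7011, -0.0085, 0.7124, -0.0283)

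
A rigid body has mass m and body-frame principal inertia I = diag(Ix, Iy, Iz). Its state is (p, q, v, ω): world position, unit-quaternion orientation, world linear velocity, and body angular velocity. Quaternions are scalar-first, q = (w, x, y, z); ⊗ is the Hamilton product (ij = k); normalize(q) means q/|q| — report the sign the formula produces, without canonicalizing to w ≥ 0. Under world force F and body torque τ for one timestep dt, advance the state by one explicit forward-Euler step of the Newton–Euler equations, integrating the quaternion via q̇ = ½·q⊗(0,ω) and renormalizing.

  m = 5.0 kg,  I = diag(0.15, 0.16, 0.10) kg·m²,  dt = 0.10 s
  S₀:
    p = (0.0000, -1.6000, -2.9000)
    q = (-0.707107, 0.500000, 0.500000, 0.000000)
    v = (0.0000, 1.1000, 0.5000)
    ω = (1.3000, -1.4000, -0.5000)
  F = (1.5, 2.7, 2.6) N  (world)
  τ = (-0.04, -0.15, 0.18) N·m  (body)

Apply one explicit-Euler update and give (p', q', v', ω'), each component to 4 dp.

p' = (0.0000, -1.4900, -2.8500)
q' = (-0.7012, 0.4394, 0.5593, -0.0496)
v' = (0.0300, 1.1540, 0.5520)
ω' = (1.3013, -1.4734, -0.3018)

a = F/m = (0.3000, 0.5400, 0.5200)
p + v·dt = (0.0000, -1.4900, -2.8500)
new velocity v' = (0.0300, 1.1540, 0.5520)
precession coupling ω×(Iω) = (-0.0420, -0.0325, -0.0182)
α = I⁻¹(τ − ω×Iω) = (0.0133, -0.7344, 1.9820)
ω + α·dt = (1.3013, -1.4734, -0.3018)
q⊗(0,ω) = (0.0500000, -1.1692391, 1.2399498, -0.9964465)
q + ½dt·q⊗(0,ω), renormalized = (-0.7012, 0.4394, 0.5593, -0.0496)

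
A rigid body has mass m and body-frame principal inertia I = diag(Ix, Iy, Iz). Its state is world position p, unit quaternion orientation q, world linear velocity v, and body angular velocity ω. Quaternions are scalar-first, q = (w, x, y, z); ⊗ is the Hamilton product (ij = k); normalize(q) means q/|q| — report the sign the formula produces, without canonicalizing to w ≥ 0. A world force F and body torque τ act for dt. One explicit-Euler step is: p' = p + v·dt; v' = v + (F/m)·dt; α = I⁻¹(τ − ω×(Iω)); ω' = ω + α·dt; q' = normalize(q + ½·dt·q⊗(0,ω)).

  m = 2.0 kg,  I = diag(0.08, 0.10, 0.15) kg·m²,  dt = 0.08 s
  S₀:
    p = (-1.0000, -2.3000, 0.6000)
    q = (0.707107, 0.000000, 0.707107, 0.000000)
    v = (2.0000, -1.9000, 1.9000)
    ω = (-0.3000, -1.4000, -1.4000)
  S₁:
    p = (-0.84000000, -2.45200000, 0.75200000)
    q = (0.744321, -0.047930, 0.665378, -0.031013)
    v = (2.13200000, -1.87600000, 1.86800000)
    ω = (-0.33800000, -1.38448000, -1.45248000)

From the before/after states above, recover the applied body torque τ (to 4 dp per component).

τ = (0.0600, -0.0100, -0.0900)

Δω = ω₁−ω₀ = (-0.03800000, 0.01552000, -0.05248000)
ω₀×(Iω₀) = (0.0980, -0.0294, 0.0084)
applied torque τ = (0.0600, -0.0100, -0.0900)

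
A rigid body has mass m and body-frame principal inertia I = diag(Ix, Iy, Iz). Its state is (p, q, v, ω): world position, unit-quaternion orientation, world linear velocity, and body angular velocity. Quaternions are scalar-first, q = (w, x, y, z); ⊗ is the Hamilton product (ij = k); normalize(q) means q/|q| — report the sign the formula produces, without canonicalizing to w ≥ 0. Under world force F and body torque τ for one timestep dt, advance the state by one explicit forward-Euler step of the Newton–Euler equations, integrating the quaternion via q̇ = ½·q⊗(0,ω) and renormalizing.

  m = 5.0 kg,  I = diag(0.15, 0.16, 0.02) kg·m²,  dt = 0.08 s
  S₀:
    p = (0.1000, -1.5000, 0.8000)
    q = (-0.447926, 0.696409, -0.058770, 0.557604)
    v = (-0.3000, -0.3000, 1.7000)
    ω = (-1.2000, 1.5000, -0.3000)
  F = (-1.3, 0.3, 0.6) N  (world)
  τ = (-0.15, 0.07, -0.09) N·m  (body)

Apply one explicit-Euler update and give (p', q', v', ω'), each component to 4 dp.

p' = p + v·dt = (0.0760, -1.5240, 0.9360)
new velocity v' = (-0.3208, -0.2952, 1.7096)
α = I⁻¹(τ − ω×Iω) = (-1.4200, 0.1450, -3.6000)
ω' = ω + α·dt = (-1.3136, 1.5116, -0.5880)
Hamilton product q⊗(0,ω) = (1.0911270, -0.2812638, -1.1320911, 1.1084673)
q + ½dt·q⊗(0,ω), renormalized = (-0.4031, 0.6831, -0.1037, 0.6001)

p' = (0.0760, -1.5240, 0.9360)
q' = (-0.4031, 0.6831, -0.1037, 0.6001)
v' = (-0.3208, -0.2952, 1.7096)
ω' = (-1.3136, 1.5116, -0.5880)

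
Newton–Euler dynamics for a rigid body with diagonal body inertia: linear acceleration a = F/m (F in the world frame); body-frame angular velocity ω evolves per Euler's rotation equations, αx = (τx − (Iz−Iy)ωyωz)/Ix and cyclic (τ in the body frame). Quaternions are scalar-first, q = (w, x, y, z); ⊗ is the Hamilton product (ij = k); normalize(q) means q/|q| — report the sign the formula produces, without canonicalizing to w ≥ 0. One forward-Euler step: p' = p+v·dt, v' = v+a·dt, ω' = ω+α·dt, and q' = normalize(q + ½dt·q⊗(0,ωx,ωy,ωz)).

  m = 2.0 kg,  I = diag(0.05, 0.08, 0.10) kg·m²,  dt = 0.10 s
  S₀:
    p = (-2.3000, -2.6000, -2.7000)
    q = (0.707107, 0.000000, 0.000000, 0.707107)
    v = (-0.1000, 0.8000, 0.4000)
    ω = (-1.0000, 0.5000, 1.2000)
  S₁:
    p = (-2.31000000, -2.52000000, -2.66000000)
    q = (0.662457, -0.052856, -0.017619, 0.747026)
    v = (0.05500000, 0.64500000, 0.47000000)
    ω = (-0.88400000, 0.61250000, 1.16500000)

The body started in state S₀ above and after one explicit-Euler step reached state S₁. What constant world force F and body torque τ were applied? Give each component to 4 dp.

velocity change Δv = (0.15500000, -0.15500000, 0.07000000)
F = m·Δv/dt = (3.1000, -3.1000, 1.4000)
rate change Δω = (0.11600000, 0.11250000, -0.03500000)
gyro term ω₀×Iω₀ = (0.0120, 0.0600, -0.0150)
τ = I·(Δω/dt) + ω₀×(Iω₀) = (0.0700, 0.1500, -0.0500)

F = (3.1000, -3.1000, 1.4000)
τ = (0.0700, 0.1500, -0.0500)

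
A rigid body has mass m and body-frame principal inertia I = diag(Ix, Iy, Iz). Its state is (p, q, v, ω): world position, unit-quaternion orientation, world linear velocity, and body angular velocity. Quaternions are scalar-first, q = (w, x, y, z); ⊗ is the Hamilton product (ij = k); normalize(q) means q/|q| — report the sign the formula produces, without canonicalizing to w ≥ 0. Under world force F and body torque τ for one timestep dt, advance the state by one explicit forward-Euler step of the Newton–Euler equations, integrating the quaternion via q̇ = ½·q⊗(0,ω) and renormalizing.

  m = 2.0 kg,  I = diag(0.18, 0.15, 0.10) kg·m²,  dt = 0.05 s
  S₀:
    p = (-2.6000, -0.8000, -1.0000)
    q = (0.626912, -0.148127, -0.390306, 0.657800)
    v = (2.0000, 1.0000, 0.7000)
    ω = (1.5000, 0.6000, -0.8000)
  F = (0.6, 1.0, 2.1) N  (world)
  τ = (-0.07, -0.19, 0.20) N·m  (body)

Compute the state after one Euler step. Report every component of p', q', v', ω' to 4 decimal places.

precession coupling ω×(Iω) = (0.0240, -0.0960, -0.0270)
angular accel α = (-0.5222, -0.6267, 2.2700)
ω + α·dt = (1.4739, 0.5687, -0.6865)
q⊗(0,ω) = (0.9826141, 0.8579328, 1.2443456, -0.0049468)
q + ½dt·q⊗(0,ω), renormalized = (0.6508, -0.1266, -0.3588, 0.6570)
a = F/m = (0.3000, 0.5000, 1.0500)
p' = p + v·dt = (-2.5000, -0.7500, -0.9650)
v + (F/m)dt = (2.0150, 1.0250, 0.7525)

p' = (-2.5000, -0.7500, -0.9650)
q' = (0.6508, -0.1266, -0.3588, 0.6570)
v' = (2.0150, 1.0250, 0.7525)
ω' = (1.4739, 0.5687, -0.6865)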